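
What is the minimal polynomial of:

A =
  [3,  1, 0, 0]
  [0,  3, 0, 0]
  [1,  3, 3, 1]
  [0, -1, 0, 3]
x^2 - 6*x + 9

The characteristic polynomial is χ_A(x) = (x - 3)^4, so the eigenvalues are known. The minimal polynomial is
  m_A(x) = Π_λ (x − λ)^{k_λ}
where k_λ is the size of the *largest* Jordan block for λ (equivalently, the smallest k with (A − λI)^k v = 0 for every generalised eigenvector v of λ).

  λ = 3: largest Jordan block has size 2, contributing (x − 3)^2

So m_A(x) = (x - 3)^2 = x^2 - 6*x + 9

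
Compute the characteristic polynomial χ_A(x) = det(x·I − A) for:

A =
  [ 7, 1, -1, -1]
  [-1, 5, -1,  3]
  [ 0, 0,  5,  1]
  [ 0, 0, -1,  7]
x^4 - 24*x^3 + 216*x^2 - 864*x + 1296

Expanding det(x·I − A) (e.g. by cofactor expansion or by noting that A is similar to its Jordan form J, which has the same characteristic polynomial as A) gives
  χ_A(x) = x^4 - 24*x^3 + 216*x^2 - 864*x + 1296
which factors as (x - 6)^4. The eigenvalues (with algebraic multiplicities) are λ = 6 with multiplicity 4.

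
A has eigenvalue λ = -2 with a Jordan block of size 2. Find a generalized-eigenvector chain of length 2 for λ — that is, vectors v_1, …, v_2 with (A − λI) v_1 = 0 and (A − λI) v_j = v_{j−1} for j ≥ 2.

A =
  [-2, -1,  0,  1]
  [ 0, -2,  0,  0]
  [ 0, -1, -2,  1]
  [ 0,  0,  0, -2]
A Jordan chain for λ = -2 of length 2:
v_1 = (-1, 0, -1, 0)ᵀ
v_2 = (0, 1, 0, 0)ᵀ

Let N = A − (-2)·I. We want v_2 with N^2 v_2 = 0 but N^1 v_2 ≠ 0; then v_{j-1} := N · v_j for j = 2, …, 2.

Pick v_2 = (0, 1, 0, 0)ᵀ.
Then v_1 = N · v_2 = (-1, 0, -1, 0)ᵀ.

Sanity check: (A − (-2)·I) v_1 = (0, 0, 0, 0)ᵀ = 0. ✓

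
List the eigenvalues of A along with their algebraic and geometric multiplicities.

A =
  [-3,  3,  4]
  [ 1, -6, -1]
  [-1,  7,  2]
λ = -4: alg = 2, geom = 1; λ = 1: alg = 1, geom = 1

Step 1 — factor the characteristic polynomial to read off the algebraic multiplicities:
  χ_A(x) = (x - 1)*(x + 4)^2

Step 2 — compute geometric multiplicities via the rank-nullity identity g(λ) = n − rank(A − λI):
  rank(A − (-4)·I) = 2, so dim ker(A − (-4)·I) = n − 2 = 1
  rank(A − (1)·I) = 2, so dim ker(A − (1)·I) = n − 2 = 1

Summary:
  λ = -4: algebraic multiplicity = 2, geometric multiplicity = 1
  λ = 1: algebraic multiplicity = 1, geometric multiplicity = 1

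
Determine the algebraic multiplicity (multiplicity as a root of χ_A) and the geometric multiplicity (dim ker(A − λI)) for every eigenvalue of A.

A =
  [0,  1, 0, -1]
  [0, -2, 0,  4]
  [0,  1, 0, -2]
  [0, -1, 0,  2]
λ = 0: alg = 4, geom = 2

Step 1 — factor the characteristic polynomial to read off the algebraic multiplicities:
  χ_A(x) = x^4

Step 2 — compute geometric multiplicities via the rank-nullity identity g(λ) = n − rank(A − λI):
  rank(A − (0)·I) = 2, so dim ker(A − (0)·I) = n − 2 = 2

Summary:
  λ = 0: algebraic multiplicity = 4, geometric multiplicity = 2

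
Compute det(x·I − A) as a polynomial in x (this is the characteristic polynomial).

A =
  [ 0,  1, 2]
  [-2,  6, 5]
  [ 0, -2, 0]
x^3 - 6*x^2 + 12*x - 8

Expanding det(x·I − A) (e.g. by cofactor expansion or by noting that A is similar to its Jordan form J, which has the same characteristic polynomial as A) gives
  χ_A(x) = x^3 - 6*x^2 + 12*x - 8
which factors as (x - 2)^3. The eigenvalues (with algebraic multiplicities) are λ = 2 with multiplicity 3.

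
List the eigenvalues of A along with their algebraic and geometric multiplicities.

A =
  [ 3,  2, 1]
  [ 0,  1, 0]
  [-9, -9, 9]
λ = 1: alg = 1, geom = 1; λ = 6: alg = 2, geom = 1

Step 1 — factor the characteristic polynomial to read off the algebraic multiplicities:
  χ_A(x) = (x - 6)^2*(x - 1)

Step 2 — compute geometric multiplicities via the rank-nullity identity g(λ) = n − rank(A − λI):
  rank(A − (1)·I) = 2, so dim ker(A − (1)·I) = n − 2 = 1
  rank(A − (6)·I) = 2, so dim ker(A − (6)·I) = n − 2 = 1

Summary:
  λ = 1: algebraic multiplicity = 1, geometric multiplicity = 1
  λ = 6: algebraic multiplicity = 2, geometric multiplicity = 1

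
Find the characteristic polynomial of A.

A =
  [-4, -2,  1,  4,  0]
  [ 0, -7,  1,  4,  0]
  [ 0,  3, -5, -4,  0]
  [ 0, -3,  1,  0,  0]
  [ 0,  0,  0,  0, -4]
x^5 + 20*x^4 + 160*x^3 + 640*x^2 + 1280*x + 1024

Expanding det(x·I − A) (e.g. by cofactor expansion or by noting that A is similar to its Jordan form J, which has the same characteristic polynomial as A) gives
  χ_A(x) = x^5 + 20*x^4 + 160*x^3 + 640*x^2 + 1280*x + 1024
which factors as (x + 4)^5. The eigenvalues (with algebraic multiplicities) are λ = -4 with multiplicity 5.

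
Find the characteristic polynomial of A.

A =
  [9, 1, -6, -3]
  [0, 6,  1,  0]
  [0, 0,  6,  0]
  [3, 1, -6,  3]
x^4 - 24*x^3 + 216*x^2 - 864*x + 1296

Expanding det(x·I − A) (e.g. by cofactor expansion or by noting that A is similar to its Jordan form J, which has the same characteristic polynomial as A) gives
  χ_A(x) = x^4 - 24*x^3 + 216*x^2 - 864*x + 1296
which factors as (x - 6)^4. The eigenvalues (with algebraic multiplicities) are λ = 6 with multiplicity 4.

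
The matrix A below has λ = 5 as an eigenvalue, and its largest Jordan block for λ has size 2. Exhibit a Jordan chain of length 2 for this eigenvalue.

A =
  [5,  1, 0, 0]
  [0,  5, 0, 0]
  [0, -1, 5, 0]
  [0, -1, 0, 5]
A Jordan chain for λ = 5 of length 2:
v_1 = (1, 0, -1, -1)ᵀ
v_2 = (0, 1, 0, 0)ᵀ

Let N = A − (5)·I. We want v_2 with N^2 v_2 = 0 but N^1 v_2 ≠ 0; then v_{j-1} := N · v_j for j = 2, …, 2.

Pick v_2 = (0, 1, 0, 0)ᵀ.
Then v_1 = N · v_2 = (1, 0, -1, -1)ᵀ.

Sanity check: (A − (5)·I) v_1 = (0, 0, 0, 0)ᵀ = 0. ✓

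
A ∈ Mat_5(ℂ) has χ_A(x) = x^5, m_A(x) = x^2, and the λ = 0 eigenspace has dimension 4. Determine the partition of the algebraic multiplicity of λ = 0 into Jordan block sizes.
Block sizes for λ = 0: [2, 1, 1, 1]

Step 1 — from the characteristic polynomial, algebraic multiplicity of λ = 0 is 5. From dim ker(A − (0)·I) = 4, there are exactly 4 Jordan blocks for λ = 0.
Step 2 — from the minimal polynomial, the factor (x − 0)^2 tells us the largest block for λ = 0 has size 2.
Step 3 — with total size 5, 4 blocks, and largest block 2, the block sizes (in nonincreasing order) are [2, 1, 1, 1].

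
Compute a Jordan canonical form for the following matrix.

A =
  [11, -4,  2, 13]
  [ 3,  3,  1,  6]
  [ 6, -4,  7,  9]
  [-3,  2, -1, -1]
J_3(5) ⊕ J_1(5)

The characteristic polynomial is
  det(x·I − A) = x^4 - 20*x^3 + 150*x^2 - 500*x + 625 = (x - 5)^4

Eigenvalues and multiplicities (the geometric multiplicity of λ is n − rank(A − λI), which equals the number of Jordan blocks for λ):
  λ = 5: algebraic multiplicity = 4, geometric multiplicity = 2

Determining the block sizes for each eigenvalue:
  λ = 5: with am = 4 and gm = 2, the partition is not yet determined (e.g. several partitions of 4 into 2 parts exist). Let N = A − (5)·I. Computing rank(N^1) = 2, rank(N^2) = 1, rank(N^3) = 0; the number of blocks of size ≥ j is rank(N^{j−1}) − rank(N^j), giving [2, 1, 1]. So we have 1 block(s) of size 3, 1 block(s) of size 1 → block sizes [3, 1]

Assembling the blocks gives a Jordan form
J =
  [5, 1, 0, 0]
  [0, 5, 1, 0]
  [0, 0, 5, 0]
  [0, 0, 0, 5]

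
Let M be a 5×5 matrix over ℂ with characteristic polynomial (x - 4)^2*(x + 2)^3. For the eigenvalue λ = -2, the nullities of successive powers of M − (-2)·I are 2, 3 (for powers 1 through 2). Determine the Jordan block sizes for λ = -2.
Block sizes for λ = -2: [2, 1]

From the dimensions of kernels of powers, the number of Jordan blocks of size at least j is d_j − d_{j−1} where d_j = dim ker(N^j) (with d_0 = 0). Computing the differences gives [2, 1].
The number of blocks of size exactly k is (#blocks of size ≥ k) − (#blocks of size ≥ k + 1), so the partition is: 1 block(s) of size 1, 1 block(s) of size 2.
In nonincreasing order the block sizes are [2, 1].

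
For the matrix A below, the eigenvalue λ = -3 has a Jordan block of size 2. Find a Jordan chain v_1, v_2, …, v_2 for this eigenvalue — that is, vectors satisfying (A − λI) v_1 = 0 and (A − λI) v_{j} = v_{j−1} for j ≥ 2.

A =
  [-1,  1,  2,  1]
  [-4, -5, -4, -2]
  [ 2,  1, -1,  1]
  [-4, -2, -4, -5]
A Jordan chain for λ = -3 of length 2:
v_1 = (2, -4, 2, -4)ᵀ
v_2 = (1, 0, 0, 0)ᵀ

Let N = A − (-3)·I. We want v_2 with N^2 v_2 = 0 but N^1 v_2 ≠ 0; then v_{j-1} := N · v_j for j = 2, …, 2.

Pick v_2 = (1, 0, 0, 0)ᵀ.
Then v_1 = N · v_2 = (2, -4, 2, -4)ᵀ.

Sanity check: (A − (-3)·I) v_1 = (0, 0, 0, 0)ᵀ = 0. ✓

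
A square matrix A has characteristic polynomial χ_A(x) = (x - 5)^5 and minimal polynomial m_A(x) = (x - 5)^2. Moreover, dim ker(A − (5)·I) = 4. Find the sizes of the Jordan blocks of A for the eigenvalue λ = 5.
Block sizes for λ = 5: [2, 1, 1, 1]

Step 1 — from the characteristic polynomial, algebraic multiplicity of λ = 5 is 5. From dim ker(A − (5)·I) = 4, there are exactly 4 Jordan blocks for λ = 5.
Step 2 — from the minimal polynomial, the factor (x − 5)^2 tells us the largest block for λ = 5 has size 2.
Step 3 — with total size 5, 4 blocks, and largest block 2, the block sizes (in nonincreasing order) are [2, 1, 1, 1].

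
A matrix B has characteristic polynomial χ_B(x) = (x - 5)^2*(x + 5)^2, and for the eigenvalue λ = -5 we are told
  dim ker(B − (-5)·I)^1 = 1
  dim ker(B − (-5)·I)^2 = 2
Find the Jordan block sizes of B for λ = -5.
Block sizes for λ = -5: [2]

From the dimensions of kernels of powers, the number of Jordan blocks of size at least j is d_j − d_{j−1} where d_j = dim ker(N^j) (with d_0 = 0). Computing the differences gives [1, 1].
The number of blocks of size exactly k is (#blocks of size ≥ k) − (#blocks of size ≥ k + 1), so the partition is: 1 block(s) of size 2.
In nonincreasing order the block sizes are [2].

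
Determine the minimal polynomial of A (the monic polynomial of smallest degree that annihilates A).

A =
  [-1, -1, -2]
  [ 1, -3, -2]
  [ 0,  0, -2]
x^2 + 4*x + 4

The characteristic polynomial is χ_A(x) = (x + 2)^3, so the eigenvalues are known. The minimal polynomial is
  m_A(x) = Π_λ (x − λ)^{k_λ}
where k_λ is the size of the *largest* Jordan block for λ (equivalently, the smallest k with (A − λI)^k v = 0 for every generalised eigenvector v of λ).

  λ = -2: largest Jordan block has size 2, contributing (x + 2)^2

So m_A(x) = (x + 2)^2 = x^2 + 4*x + 4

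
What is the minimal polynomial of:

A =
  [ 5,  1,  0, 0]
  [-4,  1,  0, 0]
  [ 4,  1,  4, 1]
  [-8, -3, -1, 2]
x^2 - 6*x + 9

The characteristic polynomial is χ_A(x) = (x - 3)^4, so the eigenvalues are known. The minimal polynomial is
  m_A(x) = Π_λ (x − λ)^{k_λ}
where k_λ is the size of the *largest* Jordan block for λ (equivalently, the smallest k with (A − λI)^k v = 0 for every generalised eigenvector v of λ).

  λ = 3: largest Jordan block has size 2, contributing (x − 3)^2

So m_A(x) = (x - 3)^2 = x^2 - 6*x + 9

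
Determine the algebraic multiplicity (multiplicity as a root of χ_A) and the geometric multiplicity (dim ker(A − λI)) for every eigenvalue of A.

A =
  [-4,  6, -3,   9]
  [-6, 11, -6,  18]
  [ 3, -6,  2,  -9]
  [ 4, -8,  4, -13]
λ = -1: alg = 4, geom = 3

Step 1 — factor the characteristic polynomial to read off the algebraic multiplicities:
  χ_A(x) = (x + 1)^4

Step 2 — compute geometric multiplicities via the rank-nullity identity g(λ) = n − rank(A − λI):
  rank(A − (-1)·I) = 1, so dim ker(A − (-1)·I) = n − 1 = 3

Summary:
  λ = -1: algebraic multiplicity = 4, geometric multiplicity = 3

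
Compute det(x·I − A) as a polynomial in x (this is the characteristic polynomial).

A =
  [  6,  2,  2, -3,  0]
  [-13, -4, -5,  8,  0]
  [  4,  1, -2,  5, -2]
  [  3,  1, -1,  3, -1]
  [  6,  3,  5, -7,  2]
x^5 - 5*x^4 + 10*x^3 - 10*x^2 + 5*x - 1

Expanding det(x·I − A) (e.g. by cofactor expansion or by noting that A is similar to its Jordan form J, which has the same characteristic polynomial as A) gives
  χ_A(x) = x^5 - 5*x^4 + 10*x^3 - 10*x^2 + 5*x - 1
which factors as (x - 1)^5. The eigenvalues (with algebraic multiplicities) are λ = 1 with multiplicity 5.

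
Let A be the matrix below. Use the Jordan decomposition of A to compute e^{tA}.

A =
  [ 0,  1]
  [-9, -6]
e^{tA} =
  [3*t*exp(-3*t) + exp(-3*t), t*exp(-3*t)]
  [-9*t*exp(-3*t), -3*t*exp(-3*t) + exp(-3*t)]

Strategy: write A = P · J · P⁻¹ where J is a Jordan canonical form, so e^{tA} = P · e^{tJ} · P⁻¹, and e^{tJ} can be computed block-by-block.

A has Jordan form
J =
  [-3,  1]
  [ 0, -3]
(up to reordering of blocks).

Per-block formulas:
  For a 2×2 Jordan block J_2(-3): exp(t · J_2(-3)) = e^(-3t)·(I + t·N), where N is the 2×2 nilpotent shift.

After assembling e^{tJ} and conjugating by P, we get:

e^{tA} =
  [3*t*exp(-3*t) + exp(-3*t), t*exp(-3*t)]
  [-9*t*exp(-3*t), -3*t*exp(-3*t) + exp(-3*t)]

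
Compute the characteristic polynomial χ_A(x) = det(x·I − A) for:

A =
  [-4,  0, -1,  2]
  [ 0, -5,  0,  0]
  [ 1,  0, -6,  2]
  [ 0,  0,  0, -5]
x^4 + 20*x^3 + 150*x^2 + 500*x + 625

Expanding det(x·I − A) (e.g. by cofactor expansion or by noting that A is similar to its Jordan form J, which has the same characteristic polynomial as A) gives
  χ_A(x) = x^4 + 20*x^3 + 150*x^2 + 500*x + 625
which factors as (x + 5)^4. The eigenvalues (with algebraic multiplicities) are λ = -5 with multiplicity 4.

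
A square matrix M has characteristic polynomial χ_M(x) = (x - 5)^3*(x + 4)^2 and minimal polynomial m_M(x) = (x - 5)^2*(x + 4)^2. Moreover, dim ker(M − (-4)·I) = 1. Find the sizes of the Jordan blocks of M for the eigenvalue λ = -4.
Block sizes for λ = -4: [2]

Step 1 — from the characteristic polynomial, algebraic multiplicity of λ = -4 is 2. From dim ker(M − (-4)·I) = 1, there are exactly 1 Jordan blocks for λ = -4.
Step 2 — from the minimal polynomial, the factor (x + 4)^2 tells us the largest block for λ = -4 has size 2.
Step 3 — with total size 2, 1 blocks, and largest block 2, the block sizes (in nonincreasing order) are [2].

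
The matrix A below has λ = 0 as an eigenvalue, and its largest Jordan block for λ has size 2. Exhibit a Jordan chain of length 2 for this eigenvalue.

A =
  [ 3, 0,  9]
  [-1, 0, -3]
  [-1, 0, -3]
A Jordan chain for λ = 0 of length 2:
v_1 = (3, -1, -1)ᵀ
v_2 = (1, 0, 0)ᵀ

Let N = A − (0)·I. We want v_2 with N^2 v_2 = 0 but N^1 v_2 ≠ 0; then v_{j-1} := N · v_j for j = 2, …, 2.

Pick v_2 = (1, 0, 0)ᵀ.
Then v_1 = N · v_2 = (3, -1, -1)ᵀ.

Sanity check: (A − (0)·I) v_1 = (0, 0, 0)ᵀ = 0. ✓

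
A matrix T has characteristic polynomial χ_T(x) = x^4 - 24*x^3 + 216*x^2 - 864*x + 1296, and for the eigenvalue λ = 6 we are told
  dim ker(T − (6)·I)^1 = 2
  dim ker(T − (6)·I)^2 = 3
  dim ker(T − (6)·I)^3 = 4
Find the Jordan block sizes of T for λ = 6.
Block sizes for λ = 6: [3, 1]

From the dimensions of kernels of powers, the number of Jordan blocks of size at least j is d_j − d_{j−1} where d_j = dim ker(N^j) (with d_0 = 0). Computing the differences gives [2, 1, 1].
The number of blocks of size exactly k is (#blocks of size ≥ k) − (#blocks of size ≥ k + 1), so the partition is: 1 block(s) of size 1, 1 block(s) of size 3.
In nonincreasing order the block sizes are [3, 1].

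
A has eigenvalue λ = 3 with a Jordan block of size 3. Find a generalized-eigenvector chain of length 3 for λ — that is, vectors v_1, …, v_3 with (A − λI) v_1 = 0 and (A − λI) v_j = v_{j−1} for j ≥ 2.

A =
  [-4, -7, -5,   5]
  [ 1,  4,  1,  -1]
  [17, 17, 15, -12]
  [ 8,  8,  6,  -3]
A Jordan chain for λ = 3 of length 3:
v_1 = (-3, 3, 6, 6)ᵀ
v_2 = (-7, 1, 17, 8)ᵀ
v_3 = (1, 0, 0, 0)ᵀ

Let N = A − (3)·I. We want v_3 with N^3 v_3 = 0 but N^2 v_3 ≠ 0; then v_{j-1} := N · v_j for j = 3, …, 2.

Pick v_3 = (1, 0, 0, 0)ᵀ.
Then v_2 = N · v_3 = (-7, 1, 17, 8)ᵀ.
Then v_1 = N · v_2 = (-3, 3, 6, 6)ᵀ.

Sanity check: (A − (3)·I) v_1 = (0, 0, 0, 0)ᵀ = 0. ✓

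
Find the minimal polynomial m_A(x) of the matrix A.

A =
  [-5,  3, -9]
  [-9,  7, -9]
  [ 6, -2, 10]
x^2 - 8*x + 16

The characteristic polynomial is χ_A(x) = (x - 4)^3, so the eigenvalues are known. The minimal polynomial is
  m_A(x) = Π_λ (x − λ)^{k_λ}
where k_λ is the size of the *largest* Jordan block for λ (equivalently, the smallest k with (A − λI)^k v = 0 for every generalised eigenvector v of λ).

  λ = 4: largest Jordan block has size 2, contributing (x − 4)^2

So m_A(x) = (x - 4)^2 = x^2 - 8*x + 16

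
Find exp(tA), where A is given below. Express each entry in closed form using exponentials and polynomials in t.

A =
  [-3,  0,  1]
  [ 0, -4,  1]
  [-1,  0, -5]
e^{tA} =
  [t*exp(-4*t) + exp(-4*t), 0, t*exp(-4*t)]
  [-t^2*exp(-4*t)/2, exp(-4*t), -t^2*exp(-4*t)/2 + t*exp(-4*t)]
  [-t*exp(-4*t), 0, -t*exp(-4*t) + exp(-4*t)]

Strategy: write A = P · J · P⁻¹ where J is a Jordan canonical form, so e^{tA} = P · e^{tJ} · P⁻¹, and e^{tJ} can be computed block-by-block.

A has Jordan form
J =
  [-4,  1,  0]
  [ 0, -4,  1]
  [ 0,  0, -4]
(up to reordering of blocks).

Per-block formulas:
  For a 3×3 Jordan block J_3(-4): exp(t · J_3(-4)) = e^(-4t)·(I + t·N + (t^2/2)·N^2), where N is the 3×3 nilpotent shift.

After assembling e^{tJ} and conjugating by P, we get:

e^{tA} =
  [t*exp(-4*t) + exp(-4*t), 0, t*exp(-4*t)]
  [-t^2*exp(-4*t)/2, exp(-4*t), -t^2*exp(-4*t)/2 + t*exp(-4*t)]
  [-t*exp(-4*t), 0, -t*exp(-4*t) + exp(-4*t)]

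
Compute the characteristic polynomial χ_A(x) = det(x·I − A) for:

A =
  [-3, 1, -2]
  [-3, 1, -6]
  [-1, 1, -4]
x^3 + 6*x^2 + 12*x + 8

Expanding det(x·I − A) (e.g. by cofactor expansion or by noting that A is similar to its Jordan form J, which has the same characteristic polynomial as A) gives
  χ_A(x) = x^3 + 6*x^2 + 12*x + 8
which factors as (x + 2)^3. The eigenvalues (with algebraic multiplicities) are λ = -2 with multiplicity 3.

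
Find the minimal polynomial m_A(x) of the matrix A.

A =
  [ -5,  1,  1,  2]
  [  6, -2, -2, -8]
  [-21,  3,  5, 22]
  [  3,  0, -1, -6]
x^2 + 4*x + 4

The characteristic polynomial is χ_A(x) = (x + 2)^4, so the eigenvalues are known. The minimal polynomial is
  m_A(x) = Π_λ (x − λ)^{k_λ}
where k_λ is the size of the *largest* Jordan block for λ (equivalently, the smallest k with (A − λI)^k v = 0 for every generalised eigenvector v of λ).

  λ = -2: largest Jordan block has size 2, contributing (x + 2)^2

So m_A(x) = (x + 2)^2 = x^2 + 4*x + 4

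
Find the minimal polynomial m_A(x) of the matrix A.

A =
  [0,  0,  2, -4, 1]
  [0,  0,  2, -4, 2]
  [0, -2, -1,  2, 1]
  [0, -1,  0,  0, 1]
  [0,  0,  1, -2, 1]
x^3

The characteristic polynomial is χ_A(x) = x^5, so the eigenvalues are known. The minimal polynomial is
  m_A(x) = Π_λ (x − λ)^{k_λ}
where k_λ is the size of the *largest* Jordan block for λ (equivalently, the smallest k with (A − λI)^k v = 0 for every generalised eigenvector v of λ).

  λ = 0: largest Jordan block has size 3, contributing (x − 0)^3

So m_A(x) = x^3 = x^3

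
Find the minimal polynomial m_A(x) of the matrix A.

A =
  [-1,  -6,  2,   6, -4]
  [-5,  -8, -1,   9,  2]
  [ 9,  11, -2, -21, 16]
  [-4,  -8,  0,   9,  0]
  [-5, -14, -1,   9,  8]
x^4 - 5*x^3 - 11*x^2 + 33*x - 18

The characteristic polynomial is χ_A(x) = (x - 6)*(x - 1)^3*(x + 3), so the eigenvalues are known. The minimal polynomial is
  m_A(x) = Π_λ (x − λ)^{k_λ}
where k_λ is the size of the *largest* Jordan block for λ (equivalently, the smallest k with (A − λI)^k v = 0 for every generalised eigenvector v of λ).

  λ = -3: largest Jordan block has size 1, contributing (x + 3)
  λ = 1: largest Jordan block has size 2, contributing (x − 1)^2
  λ = 6: largest Jordan block has size 1, contributing (x − 6)

So m_A(x) = (x - 6)*(x - 1)^2*(x + 3) = x^4 - 5*x^3 - 11*x^2 + 33*x - 18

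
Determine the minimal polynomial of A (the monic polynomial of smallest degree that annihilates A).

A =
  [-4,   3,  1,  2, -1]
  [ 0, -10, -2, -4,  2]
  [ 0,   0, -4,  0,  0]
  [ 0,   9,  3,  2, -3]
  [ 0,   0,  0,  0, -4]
x^2 + 8*x + 16

The characteristic polynomial is χ_A(x) = (x + 4)^5, so the eigenvalues are known. The minimal polynomial is
  m_A(x) = Π_λ (x − λ)^{k_λ}
where k_λ is the size of the *largest* Jordan block for λ (equivalently, the smallest k with (A − λI)^k v = 0 for every generalised eigenvector v of λ).

  λ = -4: largest Jordan block has size 2, contributing (x + 4)^2

So m_A(x) = (x + 4)^2 = x^2 + 8*x + 16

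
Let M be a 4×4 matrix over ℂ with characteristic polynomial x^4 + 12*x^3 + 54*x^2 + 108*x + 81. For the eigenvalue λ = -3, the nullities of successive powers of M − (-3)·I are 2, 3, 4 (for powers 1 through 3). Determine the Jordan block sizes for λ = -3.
Block sizes for λ = -3: [3, 1]

From the dimensions of kernels of powers, the number of Jordan blocks of size at least j is d_j − d_{j−1} where d_j = dim ker(N^j) (with d_0 = 0). Computing the differences gives [2, 1, 1].
The number of blocks of size exactly k is (#blocks of size ≥ k) − (#blocks of size ≥ k + 1), so the partition is: 1 block(s) of size 1, 1 block(s) of size 3.
In nonincreasing order the block sizes are [3, 1].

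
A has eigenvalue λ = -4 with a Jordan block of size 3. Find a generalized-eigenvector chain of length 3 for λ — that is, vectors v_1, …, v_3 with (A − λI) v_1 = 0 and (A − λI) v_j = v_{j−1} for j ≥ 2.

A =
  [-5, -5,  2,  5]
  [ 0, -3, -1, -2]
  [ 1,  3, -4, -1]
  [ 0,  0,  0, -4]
A Jordan chain for λ = -4 of length 3:
v_1 = (3, -1, -1, 0)ᵀ
v_2 = (-1, 0, 1, 0)ᵀ
v_3 = (1, 0, 0, 0)ᵀ

Let N = A − (-4)·I. We want v_3 with N^3 v_3 = 0 but N^2 v_3 ≠ 0; then v_{j-1} := N · v_j for j = 3, …, 2.

Pick v_3 = (1, 0, 0, 0)ᵀ.
Then v_2 = N · v_3 = (-1, 0, 1, 0)ᵀ.
Then v_1 = N · v_2 = (3, -1, -1, 0)ᵀ.

Sanity check: (A − (-4)·I) v_1 = (0, 0, 0, 0)ᵀ = 0. ✓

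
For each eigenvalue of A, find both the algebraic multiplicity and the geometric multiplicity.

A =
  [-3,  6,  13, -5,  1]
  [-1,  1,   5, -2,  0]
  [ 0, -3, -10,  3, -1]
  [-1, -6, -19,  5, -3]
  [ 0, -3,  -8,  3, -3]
λ = -2: alg = 5, geom = 3

Step 1 — factor the characteristic polynomial to read off the algebraic multiplicities:
  χ_A(x) = (x + 2)^5

Step 2 — compute geometric multiplicities via the rank-nullity identity g(λ) = n − rank(A − λI):
  rank(A − (-2)·I) = 2, so dim ker(A − (-2)·I) = n − 2 = 3

Summary:
  λ = -2: algebraic multiplicity = 5, geometric multiplicity = 3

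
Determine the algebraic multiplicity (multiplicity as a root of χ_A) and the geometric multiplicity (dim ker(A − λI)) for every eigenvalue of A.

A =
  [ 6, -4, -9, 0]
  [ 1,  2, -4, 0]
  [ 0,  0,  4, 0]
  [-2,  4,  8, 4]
λ = 4: alg = 4, geom = 2

Step 1 — factor the characteristic polynomial to read off the algebraic multiplicities:
  χ_A(x) = (x - 4)^4

Step 2 — compute geometric multiplicities via the rank-nullity identity g(λ) = n − rank(A − λI):
  rank(A − (4)·I) = 2, so dim ker(A − (4)·I) = n − 2 = 2

Summary:
  λ = 4: algebraic multiplicity = 4, geometric multiplicity = 2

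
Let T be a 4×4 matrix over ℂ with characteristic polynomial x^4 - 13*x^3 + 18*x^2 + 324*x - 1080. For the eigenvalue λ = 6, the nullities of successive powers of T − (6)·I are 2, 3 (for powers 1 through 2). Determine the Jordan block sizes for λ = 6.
Block sizes for λ = 6: [2, 1]

From the dimensions of kernels of powers, the number of Jordan blocks of size at least j is d_j − d_{j−1} where d_j = dim ker(N^j) (with d_0 = 0). Computing the differences gives [2, 1].
The number of blocks of size exactly k is (#blocks of size ≥ k) − (#blocks of size ≥ k + 1), so the partition is: 1 block(s) of size 1, 1 block(s) of size 2.
In nonincreasing order the block sizes are [2, 1].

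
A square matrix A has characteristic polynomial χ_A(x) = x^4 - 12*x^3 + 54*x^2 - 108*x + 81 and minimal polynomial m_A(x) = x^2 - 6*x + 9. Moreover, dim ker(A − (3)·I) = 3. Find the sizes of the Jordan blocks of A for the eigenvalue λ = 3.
Block sizes for λ = 3: [2, 1, 1]

Step 1 — from the characteristic polynomial, algebraic multiplicity of λ = 3 is 4. From dim ker(A − (3)·I) = 3, there are exactly 3 Jordan blocks for λ = 3.
Step 2 — from the minimal polynomial, the factor (x − 3)^2 tells us the largest block for λ = 3 has size 2.
Step 3 — with total size 4, 3 blocks, and largest block 2, the block sizes (in nonincreasing order) are [2, 1, 1].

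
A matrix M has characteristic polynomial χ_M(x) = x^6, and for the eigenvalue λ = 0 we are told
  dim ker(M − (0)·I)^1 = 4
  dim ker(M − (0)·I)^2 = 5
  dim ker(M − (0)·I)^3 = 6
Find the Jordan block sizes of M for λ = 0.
Block sizes for λ = 0: [3, 1, 1, 1]

From the dimensions of kernels of powers, the number of Jordan blocks of size at least j is d_j − d_{j−1} where d_j = dim ker(N^j) (with d_0 = 0). Computing the differences gives [4, 1, 1].
The number of blocks of size exactly k is (#blocks of size ≥ k) − (#blocks of size ≥ k + 1), so the partition is: 3 block(s) of size 1, 1 block(s) of size 3.
In nonincreasing order the block sizes are [3, 1, 1, 1].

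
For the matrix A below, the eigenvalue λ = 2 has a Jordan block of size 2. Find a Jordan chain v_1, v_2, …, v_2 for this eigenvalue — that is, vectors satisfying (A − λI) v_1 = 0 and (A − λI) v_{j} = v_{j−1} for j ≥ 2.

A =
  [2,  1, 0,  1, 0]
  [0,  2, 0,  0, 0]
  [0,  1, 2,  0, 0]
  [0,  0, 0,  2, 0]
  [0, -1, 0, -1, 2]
A Jordan chain for λ = 2 of length 2:
v_1 = (1, 0, 1, 0, -1)ᵀ
v_2 = (0, 1, 0, 0, 0)ᵀ

Let N = A − (2)·I. We want v_2 with N^2 v_2 = 0 but N^1 v_2 ≠ 0; then v_{j-1} := N · v_j for j = 2, …, 2.

Pick v_2 = (0, 1, 0, 0, 0)ᵀ.
Then v_1 = N · v_2 = (1, 0, 1, 0, -1)ᵀ.

Sanity check: (A − (2)·I) v_1 = (0, 0, 0, 0, 0)ᵀ = 0. ✓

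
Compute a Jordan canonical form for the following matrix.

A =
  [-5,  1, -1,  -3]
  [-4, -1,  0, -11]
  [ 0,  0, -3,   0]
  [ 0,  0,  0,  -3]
J_3(-3) ⊕ J_1(-3)

The characteristic polynomial is
  det(x·I − A) = x^4 + 12*x^3 + 54*x^2 + 108*x + 81 = (x + 3)^4

Eigenvalues and multiplicities (the geometric multiplicity of λ is n − rank(A − λI), which equals the number of Jordan blocks for λ):
  λ = -3: algebraic multiplicity = 4, geometric multiplicity = 2

Determining the block sizes for each eigenvalue:
  λ = -3: with am = 4 and gm = 2, the partition is not yet determined (e.g. several partitions of 4 into 2 parts exist). Let N = A − (-3)·I. Computing rank(N^1) = 2, rank(N^2) = 1, rank(N^3) = 0; the number of blocks of size ≥ j is rank(N^{j−1}) − rank(N^j), giving [2, 1, 1]. So we have 1 block(s) of size 3, 1 block(s) of size 1 → block sizes [3, 1]

Assembling the blocks gives a Jordan form
J =
  [-3,  1,  0,  0]
  [ 0, -3,  1,  0]
  [ 0,  0, -3,  0]
  [ 0,  0,  0, -3]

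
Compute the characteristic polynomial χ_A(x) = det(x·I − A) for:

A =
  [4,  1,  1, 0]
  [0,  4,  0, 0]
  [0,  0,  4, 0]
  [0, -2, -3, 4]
x^4 - 16*x^3 + 96*x^2 - 256*x + 256

Expanding det(x·I − A) (e.g. by cofactor expansion or by noting that A is similar to its Jordan form J, which has the same characteristic polynomial as A) gives
  χ_A(x) = x^4 - 16*x^3 + 96*x^2 - 256*x + 256
which factors as (x - 4)^4. The eigenvalues (with algebraic multiplicities) are λ = 4 with multiplicity 4.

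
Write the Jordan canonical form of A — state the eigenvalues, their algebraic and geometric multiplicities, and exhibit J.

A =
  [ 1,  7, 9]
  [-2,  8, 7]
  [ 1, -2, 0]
J_3(3)

The characteristic polynomial is
  det(x·I − A) = x^3 - 9*x^2 + 27*x - 27 = (x - 3)^3

Eigenvalues and multiplicities (the geometric multiplicity of λ is n − rank(A − λI), which equals the number of Jordan blocks for λ):
  λ = 3: algebraic multiplicity = 3, geometric multiplicity = 1

Determining the block sizes for each eigenvalue:
  λ = 3: one block (gm = 1), so the single block has size am = 3 → block sizes [3]

Assembling the blocks gives a Jordan form
J =
  [3, 1, 0]
  [0, 3, 1]
  [0, 0, 3]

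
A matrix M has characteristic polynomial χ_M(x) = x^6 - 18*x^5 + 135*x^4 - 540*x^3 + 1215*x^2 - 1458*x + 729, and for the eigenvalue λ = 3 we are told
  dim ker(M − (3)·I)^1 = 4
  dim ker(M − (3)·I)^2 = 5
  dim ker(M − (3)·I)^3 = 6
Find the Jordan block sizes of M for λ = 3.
Block sizes for λ = 3: [3, 1, 1, 1]

From the dimensions of kernels of powers, the number of Jordan blocks of size at least j is d_j − d_{j−1} where d_j = dim ker(N^j) (with d_0 = 0). Computing the differences gives [4, 1, 1].
The number of blocks of size exactly k is (#blocks of size ≥ k) − (#blocks of size ≥ k + 1), so the partition is: 3 block(s) of size 1, 1 block(s) of size 3.
In nonincreasing order the block sizes are [3, 1, 1, 1].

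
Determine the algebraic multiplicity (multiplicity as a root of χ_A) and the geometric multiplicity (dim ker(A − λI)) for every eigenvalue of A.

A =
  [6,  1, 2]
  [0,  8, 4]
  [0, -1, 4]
λ = 6: alg = 3, geom = 2

Step 1 — factor the characteristic polynomial to read off the algebraic multiplicities:
  χ_A(x) = (x - 6)^3

Step 2 — compute geometric multiplicities via the rank-nullity identity g(λ) = n − rank(A − λI):
  rank(A − (6)·I) = 1, so dim ker(A − (6)·I) = n − 1 = 2

Summary:
  λ = 6: algebraic multiplicity = 3, geometric multiplicity = 2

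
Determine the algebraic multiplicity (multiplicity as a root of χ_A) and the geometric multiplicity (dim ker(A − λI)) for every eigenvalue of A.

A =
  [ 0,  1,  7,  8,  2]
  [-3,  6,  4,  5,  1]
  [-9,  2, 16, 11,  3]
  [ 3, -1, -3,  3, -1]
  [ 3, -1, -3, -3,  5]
λ = 6: alg = 5, geom = 3

Step 1 — factor the characteristic polynomial to read off the algebraic multiplicities:
  χ_A(x) = (x - 6)^5

Step 2 — compute geometric multiplicities via the rank-nullity identity g(λ) = n − rank(A − λI):
  rank(A − (6)·I) = 2, so dim ker(A − (6)·I) = n − 2 = 3

Summary:
  λ = 6: algebraic multiplicity = 5, geometric multiplicity = 3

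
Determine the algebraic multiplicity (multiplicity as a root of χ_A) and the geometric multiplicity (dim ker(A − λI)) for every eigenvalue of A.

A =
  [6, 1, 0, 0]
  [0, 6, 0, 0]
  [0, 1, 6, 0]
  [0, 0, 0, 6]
λ = 6: alg = 4, geom = 3

Step 1 — factor the characteristic polynomial to read off the algebraic multiplicities:
  χ_A(x) = (x - 6)^4

Step 2 — compute geometric multiplicities via the rank-nullity identity g(λ) = n − rank(A − λI):
  rank(A − (6)·I) = 1, so dim ker(A − (6)·I) = n − 1 = 3

Summary:
  λ = 6: algebraic multiplicity = 4, geometric multiplicity = 3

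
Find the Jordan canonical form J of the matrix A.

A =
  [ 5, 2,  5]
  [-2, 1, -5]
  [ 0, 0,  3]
J_2(3) ⊕ J_1(3)

The characteristic polynomial is
  det(x·I − A) = x^3 - 9*x^2 + 27*x - 27 = (x - 3)^3

Eigenvalues and multiplicities (the geometric multiplicity of λ is n − rank(A − λI), which equals the number of Jordan blocks for λ):
  λ = 3: algebraic multiplicity = 3, geometric multiplicity = 2

Determining the block sizes for each eigenvalue:
  λ = 3: 2 blocks summing to 3 forces exactly one block of size 2 and the rest size 1 → block sizes [2, 1]

Assembling the blocks gives a Jordan form
J =
  [3, 1, 0]
  [0, 3, 0]
  [0, 0, 3]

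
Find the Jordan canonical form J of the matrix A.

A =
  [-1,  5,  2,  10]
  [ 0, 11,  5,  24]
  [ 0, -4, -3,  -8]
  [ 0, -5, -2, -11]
J_3(-1) ⊕ J_1(-1)

The characteristic polynomial is
  det(x·I − A) = x^4 + 4*x^3 + 6*x^2 + 4*x + 1 = (x + 1)^4

Eigenvalues and multiplicities (the geometric multiplicity of λ is n − rank(A − λI), which equals the number of Jordan blocks for λ):
  λ = -1: algebraic multiplicity = 4, geometric multiplicity = 2

Determining the block sizes for each eigenvalue:
  λ = -1: with am = 4 and gm = 2, the partition is not yet determined (e.g. several partitions of 4 into 2 parts exist). Let N = A − (-1)·I. Computing rank(N^1) = 2, rank(N^2) = 1, rank(N^3) = 0; the number of blocks of size ≥ j is rank(N^{j−1}) − rank(N^j), giving [2, 1, 1]. So we have 1 block(s) of size 3, 1 block(s) of size 1 → block sizes [3, 1]

Assembling the blocks gives a Jordan form
J =
  [-1,  1,  0,  0]
  [ 0, -1,  1,  0]
  [ 0,  0, -1,  0]
  [ 0,  0,  0, -1]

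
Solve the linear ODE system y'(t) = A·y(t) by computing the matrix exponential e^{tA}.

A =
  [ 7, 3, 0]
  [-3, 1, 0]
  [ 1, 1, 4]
e^{tA} =
  [3*t*exp(4*t) + exp(4*t), 3*t*exp(4*t), 0]
  [-3*t*exp(4*t), -3*t*exp(4*t) + exp(4*t), 0]
  [t*exp(4*t), t*exp(4*t), exp(4*t)]

Strategy: write A = P · J · P⁻¹ where J is a Jordan canonical form, so e^{tA} = P · e^{tJ} · P⁻¹, and e^{tJ} can be computed block-by-block.

A has Jordan form
J =
  [4, 1, 0]
  [0, 4, 0]
  [0, 0, 4]
(up to reordering of blocks).

Per-block formulas:
  For a 2×2 Jordan block J_2(4): exp(t · J_2(4)) = e^(4t)·(I + t·N), where N is the 2×2 nilpotent shift.
  For a 1×1 block at λ = 4: exp(t · [4]) = [e^(4t)].

After assembling e^{tJ} and conjugating by P, we get:

e^{tA} =
  [3*t*exp(4*t) + exp(4*t), 3*t*exp(4*t), 0]
  [-3*t*exp(4*t), -3*t*exp(4*t) + exp(4*t), 0]
  [t*exp(4*t), t*exp(4*t), exp(4*t)]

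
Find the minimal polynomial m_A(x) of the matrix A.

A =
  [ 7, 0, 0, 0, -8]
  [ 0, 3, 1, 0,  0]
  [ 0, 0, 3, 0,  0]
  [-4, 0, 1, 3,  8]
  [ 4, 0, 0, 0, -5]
x^3 - 5*x^2 + 3*x + 9

The characteristic polynomial is χ_A(x) = (x - 3)^4*(x + 1), so the eigenvalues are known. The minimal polynomial is
  m_A(x) = Π_λ (x − λ)^{k_λ}
where k_λ is the size of the *largest* Jordan block for λ (equivalently, the smallest k with (A − λI)^k v = 0 for every generalised eigenvector v of λ).

  λ = -1: largest Jordan block has size 1, contributing (x + 1)
  λ = 3: largest Jordan block has size 2, contributing (x − 3)^2

So m_A(x) = (x - 3)^2*(x + 1) = x^3 - 5*x^2 + 3*x + 9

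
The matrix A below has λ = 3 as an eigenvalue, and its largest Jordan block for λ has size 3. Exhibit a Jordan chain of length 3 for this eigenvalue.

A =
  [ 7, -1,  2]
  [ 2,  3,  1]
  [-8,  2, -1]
A Jordan chain for λ = 3 of length 3:
v_1 = (-2, 0, 4)ᵀ
v_2 = (4, 2, -8)ᵀ
v_3 = (1, 0, 0)ᵀ

Let N = A − (3)·I. We want v_3 with N^3 v_3 = 0 but N^2 v_3 ≠ 0; then v_{j-1} := N · v_j for j = 3, …, 2.

Pick v_3 = (1, 0, 0)ᵀ.
Then v_2 = N · v_3 = (4, 2, -8)ᵀ.
Then v_1 = N · v_2 = (-2, 0, 4)ᵀ.

Sanity check: (A − (3)·I) v_1 = (0, 0, 0)ᵀ = 0. ✓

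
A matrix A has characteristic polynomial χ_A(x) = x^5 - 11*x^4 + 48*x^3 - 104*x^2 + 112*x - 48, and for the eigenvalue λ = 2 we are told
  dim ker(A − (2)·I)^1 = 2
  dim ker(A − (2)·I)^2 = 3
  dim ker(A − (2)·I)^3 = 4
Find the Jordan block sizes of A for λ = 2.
Block sizes for λ = 2: [3, 1]

From the dimensions of kernels of powers, the number of Jordan blocks of size at least j is d_j − d_{j−1} where d_j = dim ker(N^j) (with d_0 = 0). Computing the differences gives [2, 1, 1].
The number of blocks of size exactly k is (#blocks of size ≥ k) − (#blocks of size ≥ k + 1), so the partition is: 1 block(s) of size 1, 1 block(s) of size 3.
In nonincreasing order the block sizes are [3, 1].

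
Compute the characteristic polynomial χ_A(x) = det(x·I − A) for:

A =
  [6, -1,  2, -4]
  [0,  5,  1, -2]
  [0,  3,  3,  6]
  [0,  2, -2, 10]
x^4 - 24*x^3 + 216*x^2 - 864*x + 1296

Expanding det(x·I − A) (e.g. by cofactor expansion or by noting that A is similar to its Jordan form J, which has the same characteristic polynomial as A) gives
  χ_A(x) = x^4 - 24*x^3 + 216*x^2 - 864*x + 1296
which factors as (x - 6)^4. The eigenvalues (with algebraic multiplicities) are λ = 6 with multiplicity 4.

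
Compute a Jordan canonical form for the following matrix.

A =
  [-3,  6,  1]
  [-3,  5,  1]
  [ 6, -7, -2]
J_3(0)

The characteristic polynomial is
  det(x·I − A) = x^3

Eigenvalues and multiplicities (the geometric multiplicity of λ is n − rank(A − λI), which equals the number of Jordan blocks for λ):
  λ = 0: algebraic multiplicity = 3, geometric multiplicity = 1

Determining the block sizes for each eigenvalue:
  λ = 0: one block (gm = 1), so the single block has size am = 3 → block sizes [3]

Assembling the blocks gives a Jordan form
J =
  [0, 1, 0]
  [0, 0, 1]
  [0, 0, 0]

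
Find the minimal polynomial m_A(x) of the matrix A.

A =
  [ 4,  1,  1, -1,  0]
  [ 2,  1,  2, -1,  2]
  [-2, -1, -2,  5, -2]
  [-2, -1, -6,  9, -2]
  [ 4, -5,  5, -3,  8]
x^3 - 12*x^2 + 48*x - 64

The characteristic polynomial is χ_A(x) = (x - 4)^5, so the eigenvalues are known. The minimal polynomial is
  m_A(x) = Π_λ (x − λ)^{k_λ}
where k_λ is the size of the *largest* Jordan block for λ (equivalently, the smallest k with (A − λI)^k v = 0 for every generalised eigenvector v of λ).

  λ = 4: largest Jordan block has size 3, contributing (x − 4)^3

So m_A(x) = (x - 4)^3 = x^3 - 12*x^2 + 48*x - 64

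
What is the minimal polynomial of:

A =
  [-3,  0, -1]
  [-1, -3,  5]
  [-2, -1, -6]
x^3 + 12*x^2 + 48*x + 64

The characteristic polynomial is χ_A(x) = (x + 4)^3, so the eigenvalues are known. The minimal polynomial is
  m_A(x) = Π_λ (x − λ)^{k_λ}
where k_λ is the size of the *largest* Jordan block for λ (equivalently, the smallest k with (A − λI)^k v = 0 for every generalised eigenvector v of λ).

  λ = -4: largest Jordan block has size 3, contributing (x + 4)^3

So m_A(x) = (x + 4)^3 = x^3 + 12*x^2 + 48*x + 64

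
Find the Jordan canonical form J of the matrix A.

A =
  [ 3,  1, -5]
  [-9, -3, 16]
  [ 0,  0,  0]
J_3(0)

The characteristic polynomial is
  det(x·I − A) = x^3

Eigenvalues and multiplicities (the geometric multiplicity of λ is n − rank(A − λI), which equals the number of Jordan blocks for λ):
  λ = 0: algebraic multiplicity = 3, geometric multiplicity = 1

Determining the block sizes for each eigenvalue:
  λ = 0: one block (gm = 1), so the single block has size am = 3 → block sizes [3]

Assembling the blocks gives a Jordan form
J =
  [0, 1, 0]
  [0, 0, 1]
  [0, 0, 0]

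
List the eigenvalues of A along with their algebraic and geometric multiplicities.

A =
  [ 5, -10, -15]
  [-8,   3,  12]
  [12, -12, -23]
λ = -5: alg = 3, geom = 2

Step 1 — factor the characteristic polynomial to read off the algebraic multiplicities:
  χ_A(x) = (x + 5)^3

Step 2 — compute geometric multiplicities via the rank-nullity identity g(λ) = n − rank(A − λI):
  rank(A − (-5)·I) = 1, so dim ker(A − (-5)·I) = n − 1 = 2

Summary:
  λ = -5: algebraic multiplicity = 3, geometric multiplicity = 2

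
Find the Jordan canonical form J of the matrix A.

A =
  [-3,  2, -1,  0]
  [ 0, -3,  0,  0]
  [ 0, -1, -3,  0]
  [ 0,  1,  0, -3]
J_3(-3) ⊕ J_1(-3)

The characteristic polynomial is
  det(x·I − A) = x^4 + 12*x^3 + 54*x^2 + 108*x + 81 = (x + 3)^4

Eigenvalues and multiplicities (the geometric multiplicity of λ is n − rank(A − λI), which equals the number of Jordan blocks for λ):
  λ = -3: algebraic multiplicity = 4, geometric multiplicity = 2

Determining the block sizes for each eigenvalue:
  λ = -3: with am = 4 and gm = 2, the partition is not yet determined (e.g. several partitions of 4 into 2 parts exist). Let N = A − (-3)·I. Computing rank(N^1) = 2, rank(N^2) = 1, rank(N^3) = 0; the number of blocks of size ≥ j is rank(N^{j−1}) − rank(N^j), giving [2, 1, 1]. So we have 1 block(s) of size 3, 1 block(s) of size 1 → block sizes [3, 1]

Assembling the blocks gives a Jordan form
J =
  [-3,  1,  0,  0]
  [ 0, -3,  1,  0]
  [ 0,  0, -3,  0]
  [ 0,  0,  0, -3]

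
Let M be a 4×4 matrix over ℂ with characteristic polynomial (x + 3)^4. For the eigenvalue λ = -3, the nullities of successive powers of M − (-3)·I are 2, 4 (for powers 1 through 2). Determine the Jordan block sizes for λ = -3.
Block sizes for λ = -3: [2, 2]

From the dimensions of kernels of powers, the number of Jordan blocks of size at least j is d_j − d_{j−1} where d_j = dim ker(N^j) (with d_0 = 0). Computing the differences gives [2, 2].
The number of blocks of size exactly k is (#blocks of size ≥ k) − (#blocks of size ≥ k + 1), so the partition is: 2 block(s) of size 2.
In nonincreasing order the block sizes are [2, 2].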